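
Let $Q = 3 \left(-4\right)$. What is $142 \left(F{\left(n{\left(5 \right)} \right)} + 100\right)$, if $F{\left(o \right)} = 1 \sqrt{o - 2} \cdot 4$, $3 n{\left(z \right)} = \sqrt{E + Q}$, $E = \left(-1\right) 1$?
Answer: $14200 + \frac{568 \sqrt{-18 + 3 i \sqrt{13}}}{3} \approx 14432.0 + 836.07 i$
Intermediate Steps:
$Q = -12$
$E = -1$
$n{\left(z \right)} = \frac{i \sqrt{13}}{3}$ ($n{\left(z \right)} = \frac{\sqrt{-1 - 12}}{3} = \frac{\sqrt{-13}}{3} = \frac{i \sqrt{13}}{3}$)
$F{\left(o \right)} = 4 \sqrt{-2 + o}$ ($F{\left(o \right)} = 1 \sqrt{-2 + o} 4 = \sqrt{-2 + o} 4 = 4 \sqrt{-2 + o}$)
$142 \left(F{\left(n{\left(5 \right)} \right)} + 100\right) = 142 \left(4 \sqrt{-2 + \frac{i \sqrt{13}}{3}} + 100\right) = 142 \left(100 + 4 \sqrt{-2 + \frac{i \sqrt{13}}{3}}\right) = 14200 + 568 \sqrt{-2 + \frac{i \sqrt{13}}{3}}$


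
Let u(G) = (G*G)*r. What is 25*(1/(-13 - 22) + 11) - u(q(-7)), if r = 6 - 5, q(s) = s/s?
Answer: 1913/7 ≈ 273.29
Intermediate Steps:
q(s) = 1
r = 1
u(G) = G² (u(G) = (G*G)*1 = G²*1 = G²)
25*(1/(-13 - 22) + 11) - u(q(-7)) = 25*(1/(-13 - 22) + 11) - 1*1² = 25*(1/(-35) + 11) - 1*1 = 25*(-1/35 + 11) - 1 = 25*(384/35) - 1 = 1920/7 - 1 = 1913/7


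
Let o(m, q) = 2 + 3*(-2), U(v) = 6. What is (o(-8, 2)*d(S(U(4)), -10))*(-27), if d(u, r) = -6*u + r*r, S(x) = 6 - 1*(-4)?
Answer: 4320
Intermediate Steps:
S(x) = 10 (S(x) = 6 + 4 = 10)
d(u, r) = r² - 6*u (d(u, r) = -6*u + r² = r² - 6*u)
o(m, q) = -4 (o(m, q) = 2 - 6 = -4)
(o(-8, 2)*d(S(U(4)), -10))*(-27) = -4*((-10)² - 6*10)*(-27) = -4*(100 - 60)*(-27) = -4*40*(-27) = -160*(-27) = 4320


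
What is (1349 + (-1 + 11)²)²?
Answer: 2099601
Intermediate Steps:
(1349 + (-1 + 11)²)² = (1349 + 10²)² = (1349 + 100)² = 1449² = 2099601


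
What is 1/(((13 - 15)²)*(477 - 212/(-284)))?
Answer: 71/135680 ≈ 0.00052329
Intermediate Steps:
1/(((13 - 15)²)*(477 - 212/(-284))) = 1/(((-2)²)*(477 - 212*(-1)/284)) = 1/(4*(477 - 1*(-53/71))) = 1/(4*(477 + 53/71)) = 1/(4*(33920/71)) = (¼)*(71/33920) = 71/135680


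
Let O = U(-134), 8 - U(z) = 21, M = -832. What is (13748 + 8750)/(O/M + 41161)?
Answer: 1439872/2634305 ≈ 0.54659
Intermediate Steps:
U(z) = -13 (U(z) = 8 - 1*21 = 8 - 21 = -13)
O = -13
(13748 + 8750)/(O/M + 41161) = (13748 + 8750)/(-13/(-832) + 41161) = 22498/(-13*(-1/832) + 41161) = 22498/(1/64 + 41161) = 22498/(2634305/64) = 22498*(64/2634305) = 1439872/2634305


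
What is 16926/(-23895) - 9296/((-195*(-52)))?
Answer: -2187542/1346085 ≈ -1.6251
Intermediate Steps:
16926/(-23895) - 9296/((-195*(-52))) = 16926*(-1/23895) - 9296/10140 = -5642/7965 - 9296*1/10140 = -5642/7965 - 2324/2535 = -2187542/1346085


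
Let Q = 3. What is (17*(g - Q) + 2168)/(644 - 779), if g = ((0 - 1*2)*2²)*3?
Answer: -1709/135 ≈ -12.659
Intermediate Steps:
g = -24 (g = ((0 - 2)*4)*3 = -2*4*3 = -8*3 = -24)
(17*(g - Q) + 2168)/(644 - 779) = (17*(-24 - 1*3) + 2168)/(644 - 779) = (17*(-24 - 3) + 2168)/(-135) = (17*(-27) + 2168)*(-1/135) = (-459 + 2168)*(-1/135) = 1709*(-1/135) = -1709/135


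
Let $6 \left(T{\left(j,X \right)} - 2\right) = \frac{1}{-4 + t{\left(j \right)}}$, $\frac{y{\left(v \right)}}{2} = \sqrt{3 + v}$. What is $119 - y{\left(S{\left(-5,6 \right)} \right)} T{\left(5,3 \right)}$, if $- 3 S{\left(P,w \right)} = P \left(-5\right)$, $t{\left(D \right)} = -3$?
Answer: $119 - \frac{332 i \sqrt{3}}{63} \approx 119.0 - 9.1276 i$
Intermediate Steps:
$S{\left(P,w \right)} = \frac{5 P}{3}$ ($S{\left(P,w \right)} = - \frac{P \left(-5\right)}{3} = - \frac{\left(-5\right) P}{3} = \frac{5 P}{3}$)
$y{\left(v \right)} = 2 \sqrt{3 + v}$
$T{\left(j,X \right)} = \frac{83}{42}$ ($T{\left(j,X \right)} = 2 + \frac{1}{6 \left(-4 - 3\right)} = 2 + \frac{1}{6 \left(-7\right)} = 2 + \frac{1}{6} \left(- \frac{1}{7}\right) = 2 - \frac{1}{42} = \frac{83}{42}$)
$119 - y{\left(S{\left(-5,6 \right)} \right)} T{\left(5,3 \right)} = 119 - 2 \sqrt{3 + \frac{5}{3} \left(-5\right)} \frac{83}{42} = 119 - 2 \sqrt{3 - \frac{25}{3}} \cdot \frac{83}{42} = 119 - 2 \sqrt{- \frac{16}{3}} \cdot \frac{83}{42} = 119 - 2 \frac{4 i \sqrt{3}}{3} \cdot \frac{83}{42} = 119 - \frac{8 i \sqrt{3}}{3} \cdot \frac{83}{42} = 119 - \frac{332 i \sqrt{3}}{63}$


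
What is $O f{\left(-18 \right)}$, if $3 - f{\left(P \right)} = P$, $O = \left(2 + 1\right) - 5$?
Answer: $-42$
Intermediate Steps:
$O = -2$ ($O = 3 - 5 = -2$)
$f{\left(P \right)} = 3 - P$
$O f{\left(-18 \right)} = - 2 \left(3 - -18\right) = - 2 \left(3 + 18\right) = \left(-2\right) 21 = -42$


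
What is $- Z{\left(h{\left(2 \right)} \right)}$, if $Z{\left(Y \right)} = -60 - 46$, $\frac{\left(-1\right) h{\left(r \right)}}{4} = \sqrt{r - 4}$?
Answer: $106$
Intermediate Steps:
$h{\left(r \right)} = - 4 \sqrt{-4 + r}$ ($h{\left(r \right)} = - 4 \sqrt{r - 4} = - 4 \sqrt{-4 + r}$)
$Z{\left(Y \right)} = -106$
$- Z{\left(h{\left(2 \right)} \right)} = \left(-1\right) \left(-106\right) = 106$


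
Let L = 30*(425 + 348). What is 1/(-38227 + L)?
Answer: -1/15037 ≈ -6.6503e-5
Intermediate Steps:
L = 23190 (L = 30*773 = 23190)
1/(-38227 + L) = 1/(-38227 + 23190) = 1/(-15037) = -1/15037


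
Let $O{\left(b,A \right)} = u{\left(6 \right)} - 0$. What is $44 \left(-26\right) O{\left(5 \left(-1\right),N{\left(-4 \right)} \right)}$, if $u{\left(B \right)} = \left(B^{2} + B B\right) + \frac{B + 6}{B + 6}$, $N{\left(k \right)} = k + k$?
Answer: $-83512$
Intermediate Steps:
$N{\left(k \right)} = 2 k$
$u{\left(B \right)} = 1 + 2 B^{2}$ ($u{\left(B \right)} = \left(B^{2} + B^{2}\right) + \frac{6 + B}{6 + B} = 2 B^{2} + 1 = 1 + 2 B^{2}$)
$O{\left(b,A \right)} = 73$ ($O{\left(b,A \right)} = \left(1 + 2 \cdot 6^{2}\right) - 0 = \left(1 + 2 \cdot 36\right) + 0 = \left(1 + 72\right) + 0 = 73 + 0 = 73$)
$44 \left(-26\right) O{\left(5 \left(-1\right),N{\left(-4 \right)} \right)} = 44 \left(-26\right) 73 = \left(-1144\right) 73 = -83512$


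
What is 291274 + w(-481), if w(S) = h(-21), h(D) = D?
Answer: 291253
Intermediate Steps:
w(S) = -21
291274 + w(-481) = 291274 - 21 = 291253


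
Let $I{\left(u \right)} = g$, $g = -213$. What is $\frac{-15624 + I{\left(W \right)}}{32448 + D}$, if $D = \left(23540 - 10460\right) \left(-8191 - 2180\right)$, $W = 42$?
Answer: $\frac{5279}{45206744} \approx 0.00011677$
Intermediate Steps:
$I{\left(u \right)} = -213$
$D = -135652680$ ($D = 13080 \left(-10371\right) = -135652680$)
$\frac{-15624 + I{\left(W \right)}}{32448 + D} = \frac{-15624 - 213}{32448 - 135652680} = - \frac{15837}{-135620232} = \left(-15837\right) \left(- \frac{1}{135620232}\right) = \frac{5279}{45206744}$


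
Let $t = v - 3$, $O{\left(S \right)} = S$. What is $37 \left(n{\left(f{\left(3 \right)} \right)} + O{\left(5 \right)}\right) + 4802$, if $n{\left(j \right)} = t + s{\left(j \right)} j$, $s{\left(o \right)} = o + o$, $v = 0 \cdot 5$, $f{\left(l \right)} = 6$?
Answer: $7540$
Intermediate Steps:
$v = 0$
$s{\left(o \right)} = 2 o$
$t = -3$ ($t = 0 - 3 = -3$)
$n{\left(j \right)} = -3 + 2 j^{2}$ ($n{\left(j \right)} = -3 + 2 j j = -3 + 2 j^{2}$)
$37 \left(n{\left(f{\left(3 \right)} \right)} + O{\left(5 \right)}\right) + 4802 = 37 \left(\left(-3 + 2 \cdot 6^{2}\right) + 5\right) + 4802 = 37 \left(\left(-3 + 2 \cdot 36\right) + 5\right) + 4802 = 37 \left(\left(-3 + 72\right) + 5\right) + 4802 = 37 \left(69 + 5\right) + 4802 = 37 \cdot 74 + 4802 = 2738 + 4802 = 7540$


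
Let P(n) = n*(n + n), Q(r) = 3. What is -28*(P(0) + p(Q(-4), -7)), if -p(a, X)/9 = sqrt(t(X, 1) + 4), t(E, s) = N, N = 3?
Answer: 252*sqrt(7) ≈ 666.73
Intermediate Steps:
t(E, s) = 3
P(n) = 2*n**2 (P(n) = n*(2*n) = 2*n**2)
p(a, X) = -9*sqrt(7) (p(a, X) = -9*sqrt(3 + 4) = -9*sqrt(7))
-28*(P(0) + p(Q(-4), -7)) = -28*(2*0**2 - 9*sqrt(7)) = -28*(2*0 - 9*sqrt(7)) = -28*(0 - 9*sqrt(7)) = -(-252)*sqrt(7) = 252*sqrt(7)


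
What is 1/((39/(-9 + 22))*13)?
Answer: 1/39 ≈ 0.025641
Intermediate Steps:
1/((39/(-9 + 22))*13) = 1/((39/13)*13) = 1/(((1/13)*39)*13) = 1/(3*13) = 1/39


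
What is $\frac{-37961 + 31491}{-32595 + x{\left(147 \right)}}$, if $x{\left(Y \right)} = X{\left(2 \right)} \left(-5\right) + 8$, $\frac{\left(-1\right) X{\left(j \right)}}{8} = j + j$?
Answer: $\frac{6470}{32427} \approx 0.19953$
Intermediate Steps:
$X{\left(j \right)} = - 16 j$ ($X{\left(j \right)} = - 8 \left(j + j\right) = - 8 \cdot 2 j = - 16 j$)
$x{\left(Y \right)} = 168$ ($x{\left(Y \right)} = \left(-16\right) 2 \left(-5\right) + 8 = \left(-32\right) \left(-5\right) + 8 = 160 + 8 = 168$)
$\frac{-37961 + 31491}{-32595 + x{\left(147 \right)}} = \frac{-37961 + 31491}{-32595 + 168} = - \frac{6470}{-32427} = \left(-6470\right) \left(- \frac{1}{32427}\right) = \frac{6470}{32427}$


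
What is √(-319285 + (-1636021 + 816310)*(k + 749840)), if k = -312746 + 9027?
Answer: 2*I*√91422652579 ≈ 6.0472e+5*I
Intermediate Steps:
k = -303719
√(-319285 + (-1636021 + 816310)*(k + 749840)) = √(-319285 + (-1636021 + 816310)*(-303719 + 749840)) = √(-319285 - 819711*446121) = √(-319285 - 365690291031) = √(-365690610316) = 2*I*√91422652579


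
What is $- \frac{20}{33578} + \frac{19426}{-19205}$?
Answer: $- \frac{326335164}{322432745} \approx -1.0121$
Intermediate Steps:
$- \frac{20}{33578} + \frac{19426}{-19205} = \left(-20\right) \frac{1}{33578} + 19426 \left(- \frac{1}{19205}\right) = - \frac{10}{16789} - \frac{19426}{19205} = - \frac{326335164}{322432745}$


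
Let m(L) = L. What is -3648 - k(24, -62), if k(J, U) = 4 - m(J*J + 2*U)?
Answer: -3200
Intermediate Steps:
k(J, U) = 4 - J² - 2*U (k(J, U) = 4 - (J*J + 2*U) = 4 - (J² + 2*U) = 4 + (-J² - 2*U) = 4 - J² - 2*U)
-3648 - k(24, -62) = -3648 - (4 - 1*24² - 2*(-62)) = -3648 - (4 - 1*576 + 124) = -3648 - (4 - 576 + 124) = -3648 - 1*(-448) = -3648 + 448 = -3200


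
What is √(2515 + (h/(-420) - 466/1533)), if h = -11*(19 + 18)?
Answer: √1340597915/730 ≈ 50.156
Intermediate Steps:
h = -407 (h = -11*37 = -407)
√(2515 + (h/(-420) - 466/1533)) = √(2515 + (-407/(-420) - 466/1533)) = √(2515 + (-407*(-1/420) - 466*1/1533)) = √(2515 + (407/420 - 466/1533)) = √(2515 + 971/1460) = √(3672871/1460) = √1340597915/730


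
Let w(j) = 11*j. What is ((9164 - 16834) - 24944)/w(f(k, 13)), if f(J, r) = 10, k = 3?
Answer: -16307/55 ≈ -296.49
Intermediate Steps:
((9164 - 16834) - 24944)/w(f(k, 13)) = ((9164 - 16834) - 24944)/((11*10)) = (-7670 - 24944)/110 = -32614*1/110 = -16307/55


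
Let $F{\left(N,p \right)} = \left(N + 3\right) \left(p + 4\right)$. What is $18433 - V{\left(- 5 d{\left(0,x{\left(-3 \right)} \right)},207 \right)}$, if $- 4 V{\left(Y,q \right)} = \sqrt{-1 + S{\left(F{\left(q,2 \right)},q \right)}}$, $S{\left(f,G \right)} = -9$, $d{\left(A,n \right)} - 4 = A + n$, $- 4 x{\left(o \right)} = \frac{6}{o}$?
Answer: $18433 + \frac{i \sqrt{10}}{4} \approx 18433.0 + 0.79057 i$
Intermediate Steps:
$x{\left(o \right)} = - \frac{3}{2 o}$ ($x{\left(o \right)} = - \frac{6 \frac{1}{o}}{4} = - \frac{3}{2 o}$)
$F{\left(N,p \right)} = \left(3 + N\right) \left(4 + p\right)$
$d{\left(A,n \right)} = 4 + A + n$ ($d{\left(A,n \right)} = 4 + \left(A + n\right) = 4 + A + n$)
$V{\left(Y,q \right)} = - \frac{i \sqrt{10}}{4}$ ($V{\left(Y,q \right)} = - \frac{\sqrt{-1 - 9}}{4} = - \frac{\sqrt{-10}}{4} = - \frac{i \sqrt{10}}{4}$)
$18433 - V{\left(- 5 d{\left(0,x{\left(-3 \right)} \right)},207 \right)} = 18433 - - \frac{i \sqrt{10}}{4} = 18433 + \frac{i \sqrt{10}}{4}$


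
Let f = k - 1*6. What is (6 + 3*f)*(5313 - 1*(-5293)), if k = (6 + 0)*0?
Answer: -127272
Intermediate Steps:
k = 0 (k = 6*0 = 0)
f = -6 (f = 0 - 1*6 = 0 - 6 = -6)
(6 + 3*f)*(5313 - 1*(-5293)) = (6 + 3*(-6))*(5313 - 1*(-5293)) = (6 - 18)*(5313 + 5293) = -12*10606 = -127272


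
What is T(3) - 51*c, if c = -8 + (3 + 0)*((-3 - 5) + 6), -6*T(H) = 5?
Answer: 4279/6 ≈ 713.17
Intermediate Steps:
T(H) = -⅚ (T(H) = -⅙*5 = -⅚)
c = -14 (c = -8 + 3*(-8 + 6) = -8 + 3*(-2) = -8 - 6 = -14)
T(3) - 51*c = -⅚ - 51*(-14) = -⅚ + 714 = 4279/6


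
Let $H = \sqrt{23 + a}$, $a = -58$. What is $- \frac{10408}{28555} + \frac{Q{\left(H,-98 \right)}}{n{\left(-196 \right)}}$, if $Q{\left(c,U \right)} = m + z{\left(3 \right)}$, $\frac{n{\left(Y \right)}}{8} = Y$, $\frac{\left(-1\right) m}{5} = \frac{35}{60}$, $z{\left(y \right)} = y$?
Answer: $- \frac{195865483}{537290880} \approx -0.36454$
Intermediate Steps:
$m = - \frac{35}{12}$ ($m = - 5 \cdot \frac{35}{60} = - 5 \cdot 35 \cdot \frac{1}{60} = \left(-5\right) \frac{7}{12} = - \frac{35}{12} \approx -2.9167$)
$n{\left(Y \right)} = 8 Y$
$H = i \sqrt{35}$ ($H = \sqrt{23 - 58} = \sqrt{-35} = i \sqrt{35} \approx 5.9161 i$)
$Q{\left(c,U \right)} = \frac{1}{12}$ ($Q{\left(c,U \right)} = - \frac{35}{12} + 3 = \frac{1}{12}$)
$- \frac{10408}{28555} + \frac{Q{\left(H,-98 \right)}}{n{\left(-196 \right)}} = - \frac{10408}{28555} + \frac{1}{12 \cdot 8 \left(-196\right)} = \left(-10408\right) \frac{1}{28555} + \frac{1}{12 \left(-1568\right)} = - \frac{10408}{28555} + \frac{1}{12} \left(- \frac{1}{1568}\right) = - \frac{10408}{28555} - \frac{1}{18816} = - \frac{195865483}{537290880}$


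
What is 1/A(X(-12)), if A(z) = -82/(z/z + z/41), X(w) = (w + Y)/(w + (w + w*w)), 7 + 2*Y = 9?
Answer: -4909/403440 ≈ -0.012168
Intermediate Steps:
Y = 1 (Y = -7/2 + (1/2)*9 = -7/2 + 9/2 = 1)
X(w) = (1 + w)/(w**2 + 2*w) (X(w) = (w + 1)/(w + (w + w*w)) = (1 + w)/(w + (w + w**2)) = (1 + w)/(w**2 + 2*w))
A(z) = -82/(1 + z/41) (A(z) = -82/(1 + z*(1/41)) = -82/(1 + z/41))
1/A(X(-12)) = 1/(-3362/(41 + (1 - 12)/((-12)*(2 - 12)))) = 1/(-3362/(41 - 1/12*(-11)/(-10))) = 1/(-3362/(41 - 1/12*(-1/10)*(-11))) = 1/(-3362/(41 - 11/120)) = 1/(-3362/4909/120) = 1/(-3362*120/4909) = 1/(-403440/4909) = -4909/403440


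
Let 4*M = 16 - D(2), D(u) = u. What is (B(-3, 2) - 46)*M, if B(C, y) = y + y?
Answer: -147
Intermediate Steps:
B(C, y) = 2*y
M = 7/2 (M = (16 - 1*2)/4 = (16 - 2)/4 = (¼)*14 = 7/2 ≈ 3.5000)
(B(-3, 2) - 46)*M = (2*2 - 46)*(7/2) = (4 - 46)*(7/2) = -42*7/2 = -147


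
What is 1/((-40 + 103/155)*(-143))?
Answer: 155/871871 ≈ 0.00017778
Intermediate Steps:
1/((-40 + 103/155)*(-143)) = 1/(-6097/155*(-143)) = 1/(871871/155) = 155/871871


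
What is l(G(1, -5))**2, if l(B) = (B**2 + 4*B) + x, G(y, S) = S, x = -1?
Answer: 16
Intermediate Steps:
l(B) = -1 + B**2 + 4*B (l(B) = (B**2 + 4*B) - 1 = -1 + B**2 + 4*B)
l(G(1, -5))**2 = (-1 + (-5)**2 + 4*(-5))**2 = (-1 + 25 - 20)**2 = 4**2 = 16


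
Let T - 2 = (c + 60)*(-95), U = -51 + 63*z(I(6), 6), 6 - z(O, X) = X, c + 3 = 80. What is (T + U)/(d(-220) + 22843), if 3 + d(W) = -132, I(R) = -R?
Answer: -3266/5677 ≈ -0.57530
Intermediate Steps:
c = 77 (c = -3 + 80 = 77)
z(O, X) = 6 - X
d(W) = -135 (d(W) = -3 - 132 = -135)
U = -51 (U = -51 + 63*(6 - 1*6) = -51 + 63*(6 - 6) = -51 + 63*0 = -51 + 0 = -51)
T = -13013 (T = 2 + (77 + 60)*(-95) = 2 + 137*(-95) = 2 - 13015 = -13013)
(T + U)/(d(-220) + 22843) = (-13013 - 51)/(-135 + 22843) = -13064/22708 = -13064*1/22708 = -3266/5677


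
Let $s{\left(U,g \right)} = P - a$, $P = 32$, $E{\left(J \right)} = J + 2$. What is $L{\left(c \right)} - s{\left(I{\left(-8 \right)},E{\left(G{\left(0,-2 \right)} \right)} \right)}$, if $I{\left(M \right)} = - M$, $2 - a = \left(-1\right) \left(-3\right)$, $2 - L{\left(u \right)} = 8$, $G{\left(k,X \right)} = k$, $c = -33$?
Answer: $-39$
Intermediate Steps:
$L{\left(u \right)} = -6$ ($L{\left(u \right)} = 2 - 8 = -6$)
$E{\left(J \right)} = 2 + J$
$a = -1$ ($a = 2 - \left(-1\right) \left(-3\right) = 2 - 3 = -1$)
$s{\left(U,g \right)} = 33$ ($s{\left(U,g \right)} = 32 - -1 = 32 + 1 = 33$)
$L{\left(c \right)} - s{\left(I{\left(-8 \right)},E{\left(G{\left(0,-2 \right)} \right)} \right)} = -6 - 33 = -39$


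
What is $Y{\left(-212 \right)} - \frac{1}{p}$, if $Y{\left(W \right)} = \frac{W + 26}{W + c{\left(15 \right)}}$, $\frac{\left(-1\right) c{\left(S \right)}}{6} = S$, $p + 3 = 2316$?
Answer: $\frac{214958}{349263} \approx 0.61546$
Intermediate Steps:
$p = 2313$ ($p = -3 + 2316 = 2313$)
$c{\left(S \right)} = - 6 S$
$Y{\left(W \right)} = \frac{26 + W}{-90 + W}$ ($Y{\left(W \right)} = \frac{W + 26}{W - 90} = \frac{26 + W}{W - 90} = \frac{26 + W}{-90 + W}$)
$Y{\left(-212 \right)} - \frac{1}{p} = \frac{26 - 212}{-90 - 212} - \frac{1}{2313} = \frac{1}{-302} \left(-186\right) - \frac{1}{2313} = \left(- \frac{1}{302}\right) \left(-186\right) - \frac{1}{2313} = \frac{93}{151} - \frac{1}{2313} = \frac{214958}{349263}$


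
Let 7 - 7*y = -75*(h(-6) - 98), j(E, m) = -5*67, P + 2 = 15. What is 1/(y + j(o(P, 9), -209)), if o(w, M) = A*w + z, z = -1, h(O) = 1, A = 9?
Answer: -7/9613 ≈ -0.00072818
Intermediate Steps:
P = 13 (P = -2 + 15 = 13)
o(w, M) = -1 + 9*w (o(w, M) = 9*w - 1 = -1 + 9*w)
j(E, m) = -335
y = -7268/7 (y = 1 - (-75)*(1 - 98)/7 = 1 - (-75)*(-97)/7 = 1 - ⅐*7275 = 1 - 7275/7 = -7268/7 ≈ -1038.3)
1/(y + j(o(P, 9), -209)) = 1/(-7268/7 - 335) = 1/(-9613/7) = -7/9613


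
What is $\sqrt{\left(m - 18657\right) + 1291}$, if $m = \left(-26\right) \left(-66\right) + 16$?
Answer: $i \sqrt{15634} \approx 125.04 i$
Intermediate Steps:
$m = 1732$ ($m = 1716 + 16 = 1732$)
$\sqrt{\left(m - 18657\right) + 1291} = \sqrt{\left(1732 - 18657\right) + 1291} = \sqrt{-16925 + 1291} = \sqrt{-15634} = i \sqrt{15634}$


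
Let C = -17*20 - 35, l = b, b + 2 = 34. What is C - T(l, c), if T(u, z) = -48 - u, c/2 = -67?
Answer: -295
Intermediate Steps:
b = 32 (b = -2 + 34 = 32)
c = -134 (c = 2*(-67) = -134)
l = 32
C = -375 (C = -340 - 35 = -375)
C - T(l, c) = -375 - (-48 - 1*32) = -375 - (-48 - 32) = -375 - 1*(-80) = -375 + 80 = -295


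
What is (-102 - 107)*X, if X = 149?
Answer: -31141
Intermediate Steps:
(-102 - 107)*X = (-102 - 107)*149 = -209*149 = -31141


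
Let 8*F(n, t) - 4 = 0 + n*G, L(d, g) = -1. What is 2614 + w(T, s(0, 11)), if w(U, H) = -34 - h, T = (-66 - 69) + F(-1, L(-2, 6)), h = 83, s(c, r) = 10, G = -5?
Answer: 2497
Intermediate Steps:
F(n, t) = 1/2 - 5*n/8 (F(n, t) = 1/2 + (0 + n*(-5))/8 = 1/2 + (0 - 5*n)/8 = 1/2 + (-5*n)/8 = 1/2 - 5*n/8)
T = -1071/8 (T = (-66 - 69) + (1/2 - 5/8*(-1)) = -135 + (1/2 + 5/8) = -135 + 9/8 = -1071/8 ≈ -133.88)
w(U, H) = -117 (w(U, H) = -34 - 1*83 = -34 - 83 = -117)
2614 + w(T, s(0, 11)) = 2614 - 117 = 2497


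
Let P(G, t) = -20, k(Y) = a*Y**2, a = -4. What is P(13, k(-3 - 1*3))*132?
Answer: -2640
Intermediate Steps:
k(Y) = -4*Y**2
P(13, k(-3 - 1*3))*132 = -20*132 = -2640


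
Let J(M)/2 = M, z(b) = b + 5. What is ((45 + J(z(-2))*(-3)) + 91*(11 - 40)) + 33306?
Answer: 30694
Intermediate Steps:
z(b) = 5 + b
J(M) = 2*M
((45 + J(z(-2))*(-3)) + 91*(11 - 40)) + 33306 = ((45 + (2*(5 - 2))*(-3)) + 91*(11 - 40)) + 33306 = ((45 + (2*3)*(-3)) + 91*(-29)) + 33306 = ((45 + 6*(-3)) - 2639) + 33306 = ((45 - 18) - 2639) + 33306 = (27 - 2639) + 33306 = -2612 + 33306 = 30694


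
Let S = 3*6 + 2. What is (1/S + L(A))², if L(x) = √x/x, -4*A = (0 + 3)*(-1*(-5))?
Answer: (3 - 8*I*√15)²/3600 ≈ -0.26417 - 0.05164*I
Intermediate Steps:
A = -15/4 (A = -(0 + 3)*(-1*(-5))/4 = -3*5/4 = -¼*15 = -15/4 ≈ -3.7500)
L(x) = x^(-½)
S = 20 (S = 18 + 2 = 20)
(1/S + L(A))² = (1/20 + (-15/4)^(-½))² = (1/20 - 2*I*√15/15)²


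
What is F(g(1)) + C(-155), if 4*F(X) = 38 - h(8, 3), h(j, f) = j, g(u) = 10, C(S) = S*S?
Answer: 48065/2 ≈ 24033.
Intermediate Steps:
C(S) = S²
F(X) = 15/2 (F(X) = (38 - 1*8)/4 = (38 - 8)/4 = (¼)*30 = 15/2)
F(g(1)) + C(-155) = 15/2 + (-155)² = 15/2 + 24025 = 48065/2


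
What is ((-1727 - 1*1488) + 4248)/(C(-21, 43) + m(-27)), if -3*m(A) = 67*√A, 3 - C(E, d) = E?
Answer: 8264/4681 + 69211*I*√3/14043 ≈ 1.7654 + 8.5364*I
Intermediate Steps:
C(E, d) = 3 - E
m(A) = -67*√A/3
((-1727 - 1*1488) + 4248)/(C(-21, 43) + m(-27)) = ((-1727 - 1*1488) + 4248)/((3 - 1*(-21)) - 67*I*√3) = ((-1727 - 1488) + 4248)/((3 + 21) - 67*I*√3) = (-3215 + 4248)/(24 - 67*I*√3) = 1033/(24 - 67*I*√3)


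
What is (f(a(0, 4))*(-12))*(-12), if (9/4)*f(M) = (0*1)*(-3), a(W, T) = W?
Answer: 0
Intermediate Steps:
f(M) = 0 (f(M) = 4*((0*1)*(-3))/9 = 4*(0*(-3))/9 = (4/9)*0 = 0)
(f(a(0, 4))*(-12))*(-12) = (0*(-12))*(-12) = 0*(-12) = 0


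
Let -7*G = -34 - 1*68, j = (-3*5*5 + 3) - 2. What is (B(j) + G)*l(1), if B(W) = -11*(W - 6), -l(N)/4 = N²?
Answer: -25048/7 ≈ -3578.3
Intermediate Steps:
l(N) = -4*N²
j = -74 (j = (-15*5 + 3) - 2 = (-75 + 3) - 2 = -72 - 2 = -74)
B(W) = 66 - 11*W (B(W) = -11*(-6 + W) = 66 - 11*W)
G = 102/7 (G = -(-34 - 1*68)/7 = -(-34 - 68)/7 = -⅐*(-102) = 102/7 ≈ 14.571)
(B(j) + G)*l(1) = ((66 - 11*(-74)) + 102/7)*(-4*1²) = ((66 + 814) + 102/7)*(-4*1) = (880 + 102/7)*(-4) = (6262/7)*(-4) = -25048/7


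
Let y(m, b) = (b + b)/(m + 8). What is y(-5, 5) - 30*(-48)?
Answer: 4330/3 ≈ 1443.3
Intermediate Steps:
y(m, b) = 2*b/(8 + m) (y(m, b) = (2*b)/(8 + m) = 2*b/(8 + m))
y(-5, 5) - 30*(-48) = 2*5/(8 - 5) - 30*(-48) = 2*5/3 + 1440 = 2*5*(⅓) + 1440 = 10/3 + 1440 = 4330/3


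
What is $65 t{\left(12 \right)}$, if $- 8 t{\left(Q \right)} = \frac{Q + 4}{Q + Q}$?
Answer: $- \frac{65}{12} \approx -5.4167$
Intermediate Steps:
$t{\left(Q \right)} = - \frac{4 + Q}{16 Q}$ ($t{\left(Q \right)} = - \frac{\left(Q + 4\right) \frac{1}{Q + Q}}{8} = - \frac{\left(4 + Q\right) \frac{1}{2 Q}}{8} = - \frac{\frac{1}{2} \frac{1}{Q} \left(4 + Q\right)}{8} = - \frac{4 + Q}{16 Q}$)
$65 t{\left(12 \right)} = 65 \frac{-4 - 12}{16 \cdot 12} = 65 \cdot \frac{1}{16} \cdot \frac{1}{12} \left(-4 - 12\right) = 65 \cdot \frac{1}{16} \cdot \frac{1}{12} \left(-16\right) = 65 \left(- \frac{1}{12}\right) = - \frac{65}{12}$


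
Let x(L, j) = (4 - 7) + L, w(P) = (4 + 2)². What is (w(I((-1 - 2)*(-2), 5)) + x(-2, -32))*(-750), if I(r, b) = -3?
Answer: -23250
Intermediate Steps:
w(P) = 36 (w(P) = 6² = 36)
x(L, j) = -3 + L
(w(I((-1 - 2)*(-2), 5)) + x(-2, -32))*(-750) = (36 + (-3 - 2))*(-750) = (36 - 5)*(-750) = 31*(-750) = -23250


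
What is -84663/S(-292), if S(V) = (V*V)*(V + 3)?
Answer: 84663/24641296 ≈ 0.0034358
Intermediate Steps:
S(V) = V²*(3 + V)
-84663/S(-292) = -84663*1/(85264*(3 - 292)) = -84663/(85264*(-289)) = -84663/(-24641296) = -84663*(-1/24641296) = 84663/24641296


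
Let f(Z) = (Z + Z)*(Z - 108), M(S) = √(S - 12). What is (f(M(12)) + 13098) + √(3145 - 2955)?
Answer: 13098 + √190 ≈ 13112.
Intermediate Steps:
M(S) = √(-12 + S)
f(Z) = 2*Z*(-108 + Z) (f(Z) = (2*Z)*(-108 + Z) = 2*Z*(-108 + Z))
(f(M(12)) + 13098) + √(3145 - 2955) = (2*√(-12 + 12)*(-108 + √(-12 + 12)) + 13098) + √(3145 - 2955) = (2*√0*(-108 + √0) + 13098) + √190 = (2*0*(-108 + 0) + 13098) + √190 = (2*0*(-108) + 13098) + √190 = (0 + 13098) + √190 = 13098 + √190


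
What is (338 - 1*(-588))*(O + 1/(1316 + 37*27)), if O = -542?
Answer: -2509458/5 ≈ -5.0189e+5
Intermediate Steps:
(338 - 1*(-588))*(O + 1/(1316 + 37*27)) = (338 - 1*(-588))*(-542 + 1/(1316 + 37*27)) = (338 + 588)*(-542 + 1/(1316 + 999)) = 926*(-542 + 1/2315) = 926*(-1254729/2315) = -2509458/5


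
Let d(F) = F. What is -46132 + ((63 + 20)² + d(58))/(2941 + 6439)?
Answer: -432711213/9380 ≈ -46131.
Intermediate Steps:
-46132 + ((63 + 20)² + d(58))/(2941 + 6439) = -46132 + ((63 + 20)² + 58)/(2941 + 6439) = -46132 + (83² + 58)/9380 = -46132 + (6889 + 58)*(1/9380) = -46132 + 6947*(1/9380) = -46132 + 6947/9380 = -432711213/9380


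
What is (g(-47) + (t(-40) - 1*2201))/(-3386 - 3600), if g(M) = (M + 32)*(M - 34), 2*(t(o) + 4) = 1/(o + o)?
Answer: 158401/1117760 ≈ 0.14171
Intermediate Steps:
t(o) = -4 + 1/(4*o) (t(o) = -4 + 1/(2*(o + o)) = -4 + 1/(2*((2*o))) = -4 + (1/(2*o))/2 = -4 + 1/(4*o))
g(M) = (-34 + M)*(32 + M) (g(M) = (32 + M)*(-34 + M) = (-34 + M)*(32 + M))
(g(-47) + (t(-40) - 1*2201))/(-3386 - 3600) = ((-1088 + (-47)² - 2*(-47)) + ((-4 + (¼)/(-40)) - 1*2201))/(-3386 - 3600) = ((-1088 + 2209 + 94) + ((-4 + (¼)*(-1/40)) - 2201))/(-6986) = (1215 + ((-4 - 1/160) - 2201))*(-1/6986) = (1215 + (-641/160 - 2201))*(-1/6986) = (1215 - 352801/160)*(-1/6986) = -158401/160*(-1/6986) = 158401/1117760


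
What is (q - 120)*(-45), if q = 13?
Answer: 4815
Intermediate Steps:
(q - 120)*(-45) = (13 - 120)*(-45) = -107*(-45) = 4815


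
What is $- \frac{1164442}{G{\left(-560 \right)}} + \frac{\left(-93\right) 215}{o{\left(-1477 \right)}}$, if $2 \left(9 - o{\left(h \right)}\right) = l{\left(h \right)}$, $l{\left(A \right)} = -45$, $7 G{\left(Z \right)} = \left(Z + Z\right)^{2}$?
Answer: $- \frac{172370663}{268800} \approx -641.26$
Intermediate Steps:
$G{\left(Z \right)} = \frac{4 Z^{2}}{7}$ ($G{\left(Z \right)} = \frac{\left(Z + Z\right)^{2}}{7} = \frac{\left(2 Z\right)^{2}}{7} = \frac{4 Z^{2}}{7}$)
$o{\left(h \right)} = \frac{63}{2}$ ($o{\left(h \right)} = 9 - - \frac{45}{2} = 9 + \frac{45}{2} = \frac{63}{2}$)
$- \frac{1164442}{G{\left(-560 \right)}} + \frac{\left(-93\right) 215}{o{\left(-1477 \right)}} = - \frac{1164442}{\frac{4}{7} \left(-560\right)^{2}} + \frac{\left(-93\right) 215}{\frac{63}{2}} = - \frac{1164442}{\frac{4}{7} \cdot 313600} - \frac{13330}{21} = - \frac{1164442}{179200} - \frac{13330}{21} = \left(-1164442\right) \frac{1}{179200} - \frac{13330}{21} = - \frac{582221}{89600} - \frac{13330}{21} = - \frac{172370663}{268800}$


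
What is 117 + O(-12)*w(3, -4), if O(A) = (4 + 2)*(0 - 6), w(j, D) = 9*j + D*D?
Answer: -1431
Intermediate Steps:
w(j, D) = D**2 + 9*j (w(j, D) = 9*j + D**2 = D**2 + 9*j)
O(A) = -36 (O(A) = 6*(-6) = -36)
117 + O(-12)*w(3, -4) = 117 - 36*((-4)**2 + 9*3) = 117 - 36*(16 + 27) = 117 - 36*43 = 117 - 1548 = -1431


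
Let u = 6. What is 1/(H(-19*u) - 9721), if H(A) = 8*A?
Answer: -1/10633 ≈ -9.4047e-5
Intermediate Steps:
1/(H(-19*u) - 9721) = 1/(8*(-19*6) - 9721) = 1/(8*(-114) - 9721) = 1/(-912 - 9721) = 1/(-10633) = -1/10633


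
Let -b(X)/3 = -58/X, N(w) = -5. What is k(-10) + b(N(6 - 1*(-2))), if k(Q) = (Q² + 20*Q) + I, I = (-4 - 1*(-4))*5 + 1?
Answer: -669/5 ≈ -133.80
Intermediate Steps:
I = 1 (I = (-4 + 4)*5 + 1 = 0*5 + 1 = 0 + 1 = 1)
k(Q) = 1 + Q² + 20*Q (k(Q) = (Q² + 20*Q) + 1 = 1 + Q² + 20*Q)
b(X) = 174/X (b(X) = -(-174)/X = 174/X)
k(-10) + b(N(6 - 1*(-2))) = (1 + (-10)² + 20*(-10)) + 174/(-5) = (1 + 100 - 200) + 174*(-⅕) = -99 - 174/5 = -669/5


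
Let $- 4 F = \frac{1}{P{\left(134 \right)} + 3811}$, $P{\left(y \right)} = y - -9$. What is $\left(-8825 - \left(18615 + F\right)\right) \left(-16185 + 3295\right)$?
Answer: $\frac{2797072246355}{7908} \approx 3.537 \cdot 10^{8}$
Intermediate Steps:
$P{\left(y \right)} = 9 + y$ ($P{\left(y \right)} = y + 9 = 9 + y$)
$F = - \frac{1}{15816}$ ($F = - \frac{1}{4 \left(\left(9 + 134\right) + 3811\right)} = - \frac{1}{4 \left(143 + 3811\right)} = - \frac{1}{4 \cdot 3954} = \left(- \frac{1}{4}\right) \frac{1}{3954} = - \frac{1}{15816} \approx -6.3227 \cdot 10^{-5}$)
$\left(-8825 - \left(18615 + F\right)\right) \left(-16185 + 3295\right) = \left(-8825 - \frac{294414839}{15816}\right) \left(-16185 + 3295\right) = \left(-8825 + \left(-18615 + \frac{1}{15816}\right)\right) \left(-12890\right) = \left(-8825 - \frac{294414839}{15816}\right) \left(-12890\right) = \left(- \frac{433991039}{15816}\right) \left(-12890\right) = \frac{2797072246355}{7908}$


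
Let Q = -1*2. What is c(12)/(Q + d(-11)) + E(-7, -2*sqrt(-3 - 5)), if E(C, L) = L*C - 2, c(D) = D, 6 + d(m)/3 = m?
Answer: -118/53 + 28*I*sqrt(2) ≈ -2.2264 + 39.598*I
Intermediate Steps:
d(m) = -18 + 3*m
E(C, L) = -2 + C*L (E(C, L) = C*L - 2 = -2 + C*L)
Q = -2
c(12)/(Q + d(-11)) + E(-7, -2*sqrt(-3 - 5)) = 12/(-2 + (-18 + 3*(-11))) + (-2 - (-14)*sqrt(-3 - 5)) = 12/(-2 + (-18 - 33)) + (-2 - (-14)*sqrt(-8)) = 12/(-2 - 51) + (-2 - (-14)*2*I*sqrt(2)) = 12/(-53) + (-2 - (-28)*I*sqrt(2)) = -1/53*12 + (-2 + 28*I*sqrt(2)) = -12/53 + (-2 + 28*I*sqrt(2)) = -118/53 + 28*I*sqrt(2)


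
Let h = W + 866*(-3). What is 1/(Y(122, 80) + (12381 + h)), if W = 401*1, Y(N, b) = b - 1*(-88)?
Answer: 1/10352 ≈ 9.6600e-5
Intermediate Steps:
Y(N, b) = 88 + b (Y(N, b) = b + 88 = 88 + b)
W = 401
h = -2197 (h = 401 + 866*(-3) = 401 - 2598 = -2197)
1/(Y(122, 80) + (12381 + h)) = 1/((88 + 80) + (12381 - 2197)) = 1/(168 + 10184) = 1/10352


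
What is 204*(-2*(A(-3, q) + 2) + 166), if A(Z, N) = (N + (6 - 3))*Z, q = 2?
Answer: 39168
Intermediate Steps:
A(Z, N) = Z*(3 + N) (A(Z, N) = (N + 3)*Z = (3 + N)*Z = Z*(3 + N))
204*(-2*(A(-3, q) + 2) + 166) = 204*(-2*(-3*(3 + 2) + 2) + 166) = 204*(-2*(-3*5 + 2) + 166) = 204*(-2*(-15 + 2) + 166) = 204*(-2*(-13) + 166) = 204*(26 + 166) = 204*192 = 39168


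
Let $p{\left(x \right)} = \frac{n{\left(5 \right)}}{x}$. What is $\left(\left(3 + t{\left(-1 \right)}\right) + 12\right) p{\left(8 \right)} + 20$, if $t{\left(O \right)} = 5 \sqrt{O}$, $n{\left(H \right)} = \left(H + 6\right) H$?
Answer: $\frac{985}{8} + \frac{275 i}{8} \approx 123.13 + 34.375 i$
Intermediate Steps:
$n{\left(H \right)} = H \left(6 + H\right)$ ($n{\left(H \right)} = \left(6 + H\right) H = H \left(6 + H\right)$)
$p{\left(x \right)} = \frac{55}{x}$ ($p{\left(x \right)} = \frac{5 \left(6 + 5\right)}{x} = \frac{5 \cdot 11}{x} = \frac{55}{x}$)
$\left(\left(3 + t{\left(-1 \right)}\right) + 12\right) p{\left(8 \right)} + 20 = \left(\left(3 + 5 \sqrt{-1}\right) + 12\right) \frac{55}{8} + 20 = \left(\left(3 + 5 i\right) + 12\right) 55 \cdot \frac{1}{8} + 20 = \left(15 + 5 i\right) \frac{55}{8} + 20 = \left(\frac{825}{8} + \frac{275 i}{8}\right) + 20 = \frac{985}{8} + \frac{275 i}{8}$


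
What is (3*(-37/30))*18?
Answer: -333/5 ≈ -66.600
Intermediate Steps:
(3*(-37/30))*18 = -37/10*18 = -333/5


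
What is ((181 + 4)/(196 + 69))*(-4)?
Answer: -148/53 ≈ -2.7925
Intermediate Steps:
((181 + 4)/(196 + 69))*(-4) = (185/265)*(-4) = (185*(1/265))*(-4) = (37/53)*(-4) = -148/53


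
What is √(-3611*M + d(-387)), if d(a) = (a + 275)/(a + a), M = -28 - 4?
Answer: 2*√480725810/129 ≈ 339.93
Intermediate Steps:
M = -32
d(a) = (275 + a)/(2*a) (d(a) = (275 + a)/((2*a)) = (275 + a)*(1/(2*a)) = (275 + a)/(2*a))
√(-3611*M + d(-387)) = √(-3611*(-32) + (½)*(275 - 387)/(-387)) = √(115552 + (½)*(-1/387)*(-112)) = √(115552 + 56/387) = √(44718680/387) = 2*√480725810/129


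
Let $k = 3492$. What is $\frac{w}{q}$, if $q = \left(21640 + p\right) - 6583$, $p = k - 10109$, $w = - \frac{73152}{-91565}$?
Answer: $\frac{9144}{96601075} \approx 9.4657 \cdot 10^{-5}$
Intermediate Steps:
$w = \frac{73152}{91565}$ ($w = \left(-73152\right) \left(- \frac{1}{91565}\right) = \frac{73152}{91565} \approx 0.79891$)
$p = -6617$ ($p = 3492 - 10109 = -6617$)
$q = 8440$ ($q = \left(21640 - 6617\right) - 6583 = 15023 - 6583 = 8440$)
$\frac{w}{q} = \frac{73152}{91565 \cdot 8440} = \frac{73152}{91565} \cdot \frac{1}{8440} = \frac{9144}{96601075}$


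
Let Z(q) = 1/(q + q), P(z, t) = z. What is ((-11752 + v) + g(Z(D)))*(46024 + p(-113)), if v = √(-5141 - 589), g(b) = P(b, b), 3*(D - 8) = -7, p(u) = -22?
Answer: -540611445 + 46002*I*√5730 ≈ -5.4061e+8 + 3.4822e+6*I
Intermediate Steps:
D = 17/3 (D = 8 + (⅓)*(-7) = 8 - 7/3 = 17/3 ≈ 5.6667)
Z(q) = 1/(2*q)
g(b) = b
v = I*√5730 (v = √(-5730) = I*√5730 ≈ 75.697*I)
((-11752 + v) + g(Z(D)))*(46024 + p(-113)) = ((-11752 + I*√5730) + 1/(2*(17/3)))*(46024 - 22) = ((-11752 + I*√5730) + (½)*(3/17))*46002 = ((-11752 + I*√5730) + 3/34)*46002 = (-399565/34 + I*√5730)*46002 = -540611445 + 46002*I*√5730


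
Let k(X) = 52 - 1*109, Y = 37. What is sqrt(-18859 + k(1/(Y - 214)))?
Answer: 2*I*sqrt(4729) ≈ 137.54*I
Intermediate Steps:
k(X) = -57 (k(X) = 52 - 109 = -57)
sqrt(-18859 + k(1/(Y - 214))) = sqrt(-18859 - 57) = sqrt(-18916) = 2*I*sqrt(4729)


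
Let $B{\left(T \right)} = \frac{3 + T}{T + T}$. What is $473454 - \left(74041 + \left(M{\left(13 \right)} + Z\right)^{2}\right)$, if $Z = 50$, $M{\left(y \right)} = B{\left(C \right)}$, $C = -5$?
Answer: $\frac{9922324}{25} \approx 3.9689 \cdot 10^{5}$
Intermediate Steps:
$B{\left(T \right)} = \frac{3 + T}{2 T}$
$M{\left(y \right)} = \frac{1}{5}$ ($M{\left(y \right)} = \frac{3 - 5}{2 \left(-5\right)} = \frac{1}{2} \left(- \frac{1}{5}\right) \left(-2\right) = \frac{1}{5}$)
$473454 - \left(74041 + \left(M{\left(13 \right)} + Z\right)^{2}\right) = 473454 - \left(74041 + \left(\frac{1}{5} + 50\right)^{2}\right) = 473454 - \frac{1914026}{25} = \frac{9922324}{25}$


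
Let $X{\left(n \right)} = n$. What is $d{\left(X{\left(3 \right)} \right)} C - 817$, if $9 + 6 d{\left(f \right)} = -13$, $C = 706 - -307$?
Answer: $- \frac{13594}{3} \approx -4531.3$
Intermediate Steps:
$C = 1013$ ($C = 706 + 307 = 1013$)
$d{\left(f \right)} = - \frac{11}{3}$ ($d{\left(f \right)} = - \frac{3}{2} + \frac{1}{6} \left(-13\right) = - \frac{3}{2} - \frac{13}{6} = - \frac{11}{3}$)
$d{\left(X{\left(3 \right)} \right)} C - 817 = \left(- \frac{11}{3}\right) 1013 - 817 = - \frac{11143}{3} - 817 = - \frac{13594}{3}$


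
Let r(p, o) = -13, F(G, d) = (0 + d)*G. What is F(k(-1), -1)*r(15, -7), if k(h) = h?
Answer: -13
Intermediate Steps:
F(G, d) = G*d (F(G, d) = d*G = G*d)
F(k(-1), -1)*r(15, -7) = -1*(-1)*(-13) = 1*(-13) = -13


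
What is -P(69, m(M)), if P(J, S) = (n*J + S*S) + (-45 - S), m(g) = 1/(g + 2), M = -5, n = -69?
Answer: 43250/9 ≈ 4805.6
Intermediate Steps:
m(g) = 1/(2 + g)
P(J, S) = -45 + S² - S - 69*J (P(J, S) = (-69*J + S*S) + (-45 - S) = (-69*J + S²) + (-45 - S) = (S² - 69*J) + (-45 - S) = -45 + S² - S - 69*J)
-P(69, m(M)) = -(-45 + (1/(2 - 5))² - 1/(2 - 5) - 69*69) = -(-45 + (1/(-3))² - 1/(-3) - 4761) = -(-45 + (-⅓)² - 1*(-⅓) - 4761) = -(-45 + ⅑ + ⅓ - 4761) = -1*(-43250/9) = 43250/9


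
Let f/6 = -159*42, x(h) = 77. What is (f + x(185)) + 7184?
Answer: -32807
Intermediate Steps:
f = -40068 (f = 6*(-159*42) = 6*(-6678) = -40068)
(f + x(185)) + 7184 = (-40068 + 77) + 7184 = -39991 + 7184 = -32807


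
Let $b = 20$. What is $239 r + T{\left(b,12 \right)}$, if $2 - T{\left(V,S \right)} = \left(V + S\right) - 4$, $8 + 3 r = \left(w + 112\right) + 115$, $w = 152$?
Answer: $\frac{88591}{3} \approx 29530.0$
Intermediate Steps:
$r = \frac{371}{3}$ ($r = - \frac{8}{3} + \frac{\left(152 + 112\right) + 115}{3} = - \frac{8}{3} + \frac{264 + 115}{3} = - \frac{8}{3} + \frac{1}{3} \cdot 379 = - \frac{8}{3} + \frac{379}{3} = \frac{371}{3} \approx 123.67$)
$T{\left(V,S \right)} = 6 - S - V$ ($T{\left(V,S \right)} = 2 - \left(\left(V + S\right) - 4\right) = 2 - \left(\left(S + V\right) - 4\right) = 2 - \left(-4 + S + V\right) = 6 - S - V$)
$239 r + T{\left(b,12 \right)} = 239 \cdot \frac{371}{3} - 26 = \frac{88669}{3} - 26 = \frac{88591}{3}$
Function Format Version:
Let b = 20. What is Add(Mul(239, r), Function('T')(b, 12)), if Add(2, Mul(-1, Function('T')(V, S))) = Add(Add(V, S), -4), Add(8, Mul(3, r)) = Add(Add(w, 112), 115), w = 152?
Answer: Rational(88591, 3) ≈ 29530.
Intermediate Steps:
r = Rational(371, 3) (r = Add(Rational(-8, 3), Mul(Rational(1, 3), Add(Add(152, 112), 115))) = Add(Rational(-8, 3), Mul(Rational(1, 3), Add(264, 115))) = Add(Rational(-8, 3), Mul(Rational(1, 3), 379)) = Add(Rational(-8, 3), Rational(379, 3)) = Rational(371, 3) ≈ 123.67)
Function('T')(V, S) = Add(6, Mul(-1, S), Mul(-1, V)) (Function('T')(V, S) = Add(2, Mul(-1, Add(Add(V, S), -4))) = Add(2, Mul(-1, Add(Add(S, V), -4))) = Add(2, Mul(-1, Add(-4, S, V))) = Add(2, Add(4, Mul(-1, S), Mul(-1, V))) = Add(6, Mul(-1, S), Mul(-1, V)))
Add(Mul(239, r), Function('T')(b, 12)) = Add(Mul(239, Rational(371, 3)), Add(6, Mul(-1, 12), Mul(-1, 20))) = Add(Rational(88669, 3), Add(6, -12, -20)) = Add(Rational(88669, 3), -26) = Rational(88591, 3)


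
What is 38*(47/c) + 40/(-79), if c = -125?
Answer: -146094/9875 ≈ -14.794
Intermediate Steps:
38*(47/c) + 40/(-79) = 38*(47/(-125)) + 40/(-79) = 38*(47*(-1/125)) + 40*(-1/79) = 38*(-47/125) - 40/79 = -1786/125 - 40/79 = -146094/9875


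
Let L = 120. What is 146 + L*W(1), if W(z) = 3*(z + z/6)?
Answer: 566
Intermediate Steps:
W(z) = 7*z/2 (W(z) = 3*(z + z*(1/6)) = 3*(z + z/6) = 3*(7*z/6) = 7*z/2)
146 + L*W(1) = 146 + 120*((7/2)*1) = 146 + 120*(7/2) = 146 + 420 = 566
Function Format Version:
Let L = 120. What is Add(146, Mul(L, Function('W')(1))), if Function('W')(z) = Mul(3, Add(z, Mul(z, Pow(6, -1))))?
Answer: 566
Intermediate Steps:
Function('W')(z) = Mul(Rational(7, 2), z) (Function('W')(z) = Mul(3, Add(z, Mul(z, Rational(1, 6)))) = Mul(3, Add(z, Mul(Rational(1, 6), z))) = Mul(3, Mul(Rational(7, 6), z)) = Mul(Rational(7, 2), z))
Add(146, Mul(L, Function('W')(1))) = Add(146, Mul(120, Mul(Rational(7, 2), 1))) = Add(146, Mul(120, Rational(7, 2))) = Add(146, 420) = 566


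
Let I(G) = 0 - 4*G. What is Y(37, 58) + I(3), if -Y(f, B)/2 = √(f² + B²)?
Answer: -12 - 2*√4733 ≈ -149.59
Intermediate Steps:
I(G) = -4*G
Y(f, B) = -2*√(B² + f²) (Y(f, B) = -2*√(f² + B²) = -2*√(B² + f²))
Y(37, 58) + I(3) = -2*√(58² + 37²) - 4*3 = -2*√(3364 + 1369) - 12 = -2*√4733 - 12 = -12 - 2*√4733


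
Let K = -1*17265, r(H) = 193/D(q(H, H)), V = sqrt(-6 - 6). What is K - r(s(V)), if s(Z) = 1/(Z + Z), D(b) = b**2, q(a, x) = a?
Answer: -8001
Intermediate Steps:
V = 2*I*sqrt(3) (V = sqrt(-12) = 2*I*sqrt(3) ≈ 3.4641*I)
s(Z) = 1/(2*Z)
r(H) = 193/H**2 (r(H) = 193/(H**2) = 193/H**2)
K = -17265
K - r(s(V)) = -17265 - 193/(1/(2*((2*I*sqrt(3)))))**2 = -17265 - 193/((-I*sqrt(3)/6)/2)**2 = -17265 - 193/(-I*sqrt(3)/12)**2 = -17265 - 193*(-48) = -17265 - 1*(-9264) = -17265 + 9264 = -8001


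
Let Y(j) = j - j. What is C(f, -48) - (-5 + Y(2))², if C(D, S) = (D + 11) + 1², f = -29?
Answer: -42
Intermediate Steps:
Y(j) = 0
C(D, S) = 12 + D (C(D, S) = (11 + D) + 1 = 12 + D)
C(f, -48) - (-5 + Y(2))² = (12 - 29) - (-5 + 0)² = -17 - 1*(-5)² = -17 - 1*25 = -17 - 25 = -42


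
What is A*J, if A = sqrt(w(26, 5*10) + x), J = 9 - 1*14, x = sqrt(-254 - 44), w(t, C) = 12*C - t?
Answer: -5*sqrt(574 + I*sqrt(298)) ≈ -119.81 - 1.8011*I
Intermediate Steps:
w(t, C) = -t + 12*C
x = I*sqrt(298) (x = sqrt(-298) = I*sqrt(298) ≈ 17.263*I)
J = -5 (J = 9 - 14 = -5)
A = sqrt(574 + I*sqrt(298)) (A = sqrt((-1*26 + 12*(5*10)) + I*sqrt(298)) = sqrt((-26 + 12*50) + I*sqrt(298)) = sqrt((-26 + 600) + I*sqrt(298)) = sqrt(574 + I*sqrt(298)) ≈ 23.961 + 0.3602*I)
A*J = sqrt(574 + I*sqrt(298))*(-5) = -5*sqrt(574 + I*sqrt(298))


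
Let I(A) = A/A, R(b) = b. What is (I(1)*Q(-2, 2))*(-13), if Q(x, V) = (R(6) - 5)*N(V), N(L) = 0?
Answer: 0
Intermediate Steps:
Q(x, V) = 0 (Q(x, V) = (6 - 5)*0 = 1*0 = 0)
I(A) = 1
(I(1)*Q(-2, 2))*(-13) = (1*0)*(-13) = 0*(-13) = 0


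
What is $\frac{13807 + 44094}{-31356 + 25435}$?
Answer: $- \frac{57901}{5921} \approx -9.7789$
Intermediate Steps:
$\frac{13807 + 44094}{-31356 + 25435} = \frac{57901}{-5921} = 57901 \left(- \frac{1}{5921}\right) = - \frac{57901}{5921}$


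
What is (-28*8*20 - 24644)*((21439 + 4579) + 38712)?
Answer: -1885196520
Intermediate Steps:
(-28*8*20 - 24644)*((21439 + 4579) + 38712) = (-224*20 - 24644)*(26018 + 38712) = (-4480 - 24644)*64730 = -29124*64730 = -1885196520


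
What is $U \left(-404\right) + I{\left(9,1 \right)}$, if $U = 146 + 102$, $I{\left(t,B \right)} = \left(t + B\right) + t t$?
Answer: $-100101$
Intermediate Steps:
$I{\left(t,B \right)} = B + t + t^{2}$ ($I{\left(t,B \right)} = \left(B + t\right) + t^{2} = B + t + t^{2}$)
$U = 248$
$U \left(-404\right) + I{\left(9,1 \right)} = 248 \left(-404\right) + \left(1 + 9 + 9^{2}\right) = -100192 + \left(1 + 9 + 81\right) = -100192 + 91 = -100101$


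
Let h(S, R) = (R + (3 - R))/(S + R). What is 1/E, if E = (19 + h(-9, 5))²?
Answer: 16/5329 ≈ 0.0030024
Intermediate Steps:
h(S, R) = 3/(R + S)
E = 5329/16 (E = (19 + 3/(5 - 9))² = (19 + 3/(-4))² = (19 + 3*(-¼))² = (19 - ¾)² = (73/4)² = 5329/16 ≈ 333.06)
1/E = 1/(5329/16) = 16/5329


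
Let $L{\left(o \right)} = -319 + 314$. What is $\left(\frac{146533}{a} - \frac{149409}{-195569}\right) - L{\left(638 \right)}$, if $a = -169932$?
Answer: $\frac{162899214451}{33233431308} \approx 4.9017$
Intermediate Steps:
$L{\left(o \right)} = -5$
$\left(\frac{146533}{a} - \frac{149409}{-195569}\right) - L{\left(638 \right)} = \left(\frac{146533}{-169932} - \frac{149409}{-195569}\right) - -5 = \left(146533 \left(- \frac{1}{169932}\right) - - \frac{149409}{195569}\right) + 5 = \left(- \frac{146533}{169932} + \frac{149409}{195569}\right) + 5 = - \frac{3267942089}{33233431308} + 5 = \frac{162899214451}{33233431308}$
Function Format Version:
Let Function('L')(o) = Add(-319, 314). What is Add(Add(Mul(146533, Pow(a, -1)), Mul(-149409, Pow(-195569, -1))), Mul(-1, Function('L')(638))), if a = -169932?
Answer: Rational(162899214451, 33233431308) ≈ 4.9017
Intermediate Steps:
Function('L')(o) = -5
Add(Add(Mul(146533, Pow(a, -1)), Mul(-149409, Pow(-195569, -1))), Mul(-1, Function('L')(638))) = Add(Add(Mul(146533, Pow(-169932, -1)), Mul(-149409, Pow(-195569, -1))), Mul(-1, -5)) = Add(Add(Mul(146533, Rational(-1, 169932)), Mul(-149409, Rational(-1, 195569))), 5) = Add(Add(Rational(-146533, 169932), Rational(149409, 195569)), 5) = Add(Rational(-3267942089, 33233431308), 5) = Rational(162899214451, 33233431308)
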